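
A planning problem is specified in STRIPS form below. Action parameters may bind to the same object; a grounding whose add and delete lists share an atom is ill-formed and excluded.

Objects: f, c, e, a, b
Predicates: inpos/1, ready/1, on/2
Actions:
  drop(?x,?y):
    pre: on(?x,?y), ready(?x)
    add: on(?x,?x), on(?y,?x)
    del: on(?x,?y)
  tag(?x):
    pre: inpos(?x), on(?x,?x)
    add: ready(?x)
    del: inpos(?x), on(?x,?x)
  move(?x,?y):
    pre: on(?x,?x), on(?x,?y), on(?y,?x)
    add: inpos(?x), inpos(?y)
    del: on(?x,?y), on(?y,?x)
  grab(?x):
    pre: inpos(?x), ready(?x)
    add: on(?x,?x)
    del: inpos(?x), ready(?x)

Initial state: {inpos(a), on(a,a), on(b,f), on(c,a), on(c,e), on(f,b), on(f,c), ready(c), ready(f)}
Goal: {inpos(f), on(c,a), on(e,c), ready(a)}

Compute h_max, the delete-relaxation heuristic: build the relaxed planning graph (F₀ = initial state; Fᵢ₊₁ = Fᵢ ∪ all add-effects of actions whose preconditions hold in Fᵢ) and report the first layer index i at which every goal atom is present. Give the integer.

2

F0 = init (9 atoms)
F1 = F0 ∪ {on(a,c), on(c,c), on(c,f), on(e,c), on(f,f), ready(a)}  (15 atoms)
F2 = F1 ∪ {inpos(b), inpos(c), inpos(e), inpos(f)}  (19 atoms)
goal ⊆ F2  ⇒  h_max = 2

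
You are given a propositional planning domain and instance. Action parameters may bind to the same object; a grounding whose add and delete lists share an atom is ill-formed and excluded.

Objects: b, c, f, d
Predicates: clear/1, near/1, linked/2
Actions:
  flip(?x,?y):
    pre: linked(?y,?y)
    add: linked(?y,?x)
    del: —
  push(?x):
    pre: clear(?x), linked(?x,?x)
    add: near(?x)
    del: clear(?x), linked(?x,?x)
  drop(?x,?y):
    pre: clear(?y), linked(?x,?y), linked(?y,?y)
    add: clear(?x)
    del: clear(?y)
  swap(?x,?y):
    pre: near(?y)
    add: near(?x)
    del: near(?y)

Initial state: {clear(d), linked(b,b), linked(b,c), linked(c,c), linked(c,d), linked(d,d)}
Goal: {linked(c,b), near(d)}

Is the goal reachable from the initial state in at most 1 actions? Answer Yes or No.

No

1. flip(b,c)  →  {clear(d), linked(b,b), linked(b,c), linked(c,b), linked(c,c), linked(c,d), linked(d,d)}
2. push(d)  →  {linked(b,b), linked(b,c), linked(c,b), linked(c,c), linked(c,d), near(d)}
optimal plan length = 2; 2 > 1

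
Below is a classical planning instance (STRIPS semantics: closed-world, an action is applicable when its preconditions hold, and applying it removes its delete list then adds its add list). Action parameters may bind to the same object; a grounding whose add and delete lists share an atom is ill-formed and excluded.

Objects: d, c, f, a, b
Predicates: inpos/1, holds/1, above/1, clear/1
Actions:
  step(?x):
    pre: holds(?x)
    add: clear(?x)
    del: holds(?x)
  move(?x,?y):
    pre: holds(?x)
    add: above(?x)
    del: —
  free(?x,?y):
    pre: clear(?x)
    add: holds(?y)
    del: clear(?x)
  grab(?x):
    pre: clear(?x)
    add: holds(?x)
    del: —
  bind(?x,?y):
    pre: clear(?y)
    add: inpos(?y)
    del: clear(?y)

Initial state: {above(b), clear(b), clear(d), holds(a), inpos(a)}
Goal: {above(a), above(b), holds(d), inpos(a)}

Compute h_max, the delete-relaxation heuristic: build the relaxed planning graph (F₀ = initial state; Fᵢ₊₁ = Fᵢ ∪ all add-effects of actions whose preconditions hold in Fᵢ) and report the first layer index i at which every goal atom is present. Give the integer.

F0 = init (5 atoms)
F1 = F0 ∪ {above(a), clear(a), holds(b), holds(c), holds(d), holds(f), inpos(b), inpos(d)}  (13 atoms)
goal ⊆ F1  ⇒  h_max = 1

1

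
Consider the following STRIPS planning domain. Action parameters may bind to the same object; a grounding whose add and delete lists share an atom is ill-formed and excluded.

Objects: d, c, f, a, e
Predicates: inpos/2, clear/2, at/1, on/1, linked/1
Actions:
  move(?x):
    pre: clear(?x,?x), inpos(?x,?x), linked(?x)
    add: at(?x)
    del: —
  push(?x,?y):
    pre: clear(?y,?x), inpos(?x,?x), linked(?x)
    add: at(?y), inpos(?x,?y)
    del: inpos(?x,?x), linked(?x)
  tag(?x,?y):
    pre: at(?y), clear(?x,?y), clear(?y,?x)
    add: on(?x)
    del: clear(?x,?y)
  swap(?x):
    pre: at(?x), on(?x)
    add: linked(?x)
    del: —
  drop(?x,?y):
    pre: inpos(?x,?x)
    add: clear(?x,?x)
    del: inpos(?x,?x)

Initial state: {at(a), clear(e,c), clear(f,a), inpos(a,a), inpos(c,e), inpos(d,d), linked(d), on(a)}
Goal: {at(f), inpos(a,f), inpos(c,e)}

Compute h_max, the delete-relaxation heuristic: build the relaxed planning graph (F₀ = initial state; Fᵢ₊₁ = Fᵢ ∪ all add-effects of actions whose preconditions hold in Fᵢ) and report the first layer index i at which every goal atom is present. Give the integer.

2

F0 = init (8 atoms)
F1 = F0 ∪ {clear(a,a), clear(d,d), linked(a)}  (11 atoms)
F2 = F1 ∪ {at(d), at(f), inpos(a,f)}  (14 atoms)
goal ⊆ F2  ⇒  h_max = 2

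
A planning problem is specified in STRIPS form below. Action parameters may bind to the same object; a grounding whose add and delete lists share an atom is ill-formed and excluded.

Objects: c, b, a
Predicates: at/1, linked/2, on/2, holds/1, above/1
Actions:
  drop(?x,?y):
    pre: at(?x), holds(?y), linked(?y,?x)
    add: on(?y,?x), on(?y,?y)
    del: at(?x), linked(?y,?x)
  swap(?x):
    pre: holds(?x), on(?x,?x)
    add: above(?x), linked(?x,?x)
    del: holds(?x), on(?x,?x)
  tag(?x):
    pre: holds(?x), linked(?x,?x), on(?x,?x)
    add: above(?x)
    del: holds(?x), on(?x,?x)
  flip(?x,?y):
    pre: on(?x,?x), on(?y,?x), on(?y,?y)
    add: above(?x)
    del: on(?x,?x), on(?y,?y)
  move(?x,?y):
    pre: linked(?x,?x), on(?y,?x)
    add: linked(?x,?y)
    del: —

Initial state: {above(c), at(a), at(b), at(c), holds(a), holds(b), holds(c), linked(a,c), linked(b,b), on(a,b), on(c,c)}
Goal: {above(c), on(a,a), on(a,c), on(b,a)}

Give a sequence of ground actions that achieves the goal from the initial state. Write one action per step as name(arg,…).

drop(c,a); move(b,a); drop(a,b)

1. drop(c,a)  →  {above(c), at(a), at(b), holds(a), holds(b), holds(c), linked(b,b), on(a,a), on(a,b), on(a,c), on(c,c)}
2. move(b,a)  →  {above(c), at(a), at(b), holds(a), holds(b), holds(c), linked(b,a), linked(b,b), on(a,a), on(a,b), on(a,c), on(c,c)}
3. drop(a,b)  →  {above(c), at(b), holds(a), holds(b), holds(c), linked(b,b), on(a,a), on(a,b), on(a,c), on(b,a), on(b,b), on(c,c)}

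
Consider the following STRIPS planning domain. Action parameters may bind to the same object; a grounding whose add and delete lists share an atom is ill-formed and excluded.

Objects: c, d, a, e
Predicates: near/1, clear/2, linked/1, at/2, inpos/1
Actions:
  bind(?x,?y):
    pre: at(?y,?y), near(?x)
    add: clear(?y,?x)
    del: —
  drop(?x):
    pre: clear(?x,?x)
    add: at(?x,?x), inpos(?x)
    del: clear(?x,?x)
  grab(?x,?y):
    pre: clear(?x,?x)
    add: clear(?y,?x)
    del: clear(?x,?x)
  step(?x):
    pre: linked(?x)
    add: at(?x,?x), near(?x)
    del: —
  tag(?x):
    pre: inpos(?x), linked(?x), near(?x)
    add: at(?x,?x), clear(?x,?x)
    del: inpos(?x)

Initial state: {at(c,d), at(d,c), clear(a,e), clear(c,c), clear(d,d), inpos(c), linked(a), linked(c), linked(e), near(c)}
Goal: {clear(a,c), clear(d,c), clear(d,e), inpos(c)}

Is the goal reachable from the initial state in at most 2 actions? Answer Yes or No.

No

1. drop(d)  →  {at(c,d), at(d,c), at(d,d), clear(a,e), clear(c,c), inpos(c), inpos(d), linked(a), linked(c), linked(e), near(c)}
2. bind(c,d)  →  {at(c,d), at(d,c), at(d,d), clear(a,e), clear(c,c), clear(d,c), inpos(c), inpos(d), linked(a), linked(c), linked(e), near(c)}
3. grab(c,a)  →  {at(c,d), at(d,c), at(d,d), clear(a,c), clear(a,e), clear(d,c), inpos(c), inpos(d), linked(a), linked(c), linked(e), near(c)}
4. step(e)  →  {at(c,d), at(d,c), at(d,d), at(e,e), clear(a,c), clear(a,e), clear(d,c), inpos(c), inpos(d), linked(a), linked(c), linked(e), near(c), near(e)}
5. bind(e,d)  →  {at(c,d), at(d,c), at(d,d), at(e,e), clear(a,c), clear(a,e), clear(d,c), clear(d,e), inpos(c), inpos(d), linked(a), linked(c), linked(e), near(c), near(e)}
optimal plan length = 5; 5 > 2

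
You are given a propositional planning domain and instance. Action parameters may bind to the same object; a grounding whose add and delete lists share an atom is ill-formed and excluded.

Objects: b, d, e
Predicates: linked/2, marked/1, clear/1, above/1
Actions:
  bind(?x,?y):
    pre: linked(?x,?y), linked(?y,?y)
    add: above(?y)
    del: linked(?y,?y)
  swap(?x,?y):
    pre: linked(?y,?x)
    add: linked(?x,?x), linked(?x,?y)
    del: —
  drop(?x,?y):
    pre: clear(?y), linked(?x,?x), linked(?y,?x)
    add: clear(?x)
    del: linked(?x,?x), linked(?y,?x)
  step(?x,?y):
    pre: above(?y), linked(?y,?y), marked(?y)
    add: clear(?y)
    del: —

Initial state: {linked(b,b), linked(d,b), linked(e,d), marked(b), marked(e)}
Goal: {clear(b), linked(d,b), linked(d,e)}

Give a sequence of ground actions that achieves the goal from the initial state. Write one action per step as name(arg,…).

bind(b,b); swap(b,d); swap(d,e); step(b,b)

1. bind(b,b)  →  {above(b), linked(d,b), linked(e,d), marked(b), marked(e)}
2. swap(b,d)  →  {above(b), linked(b,b), linked(b,d), linked(d,b), linked(e,d), marked(b), marked(e)}
3. swap(d,e)  →  {above(b), linked(b,b), linked(b,d), linked(d,b), linked(d,d), linked(d,e), linked(e,d), marked(b), marked(e)}
4. step(b,b)  →  {above(b), clear(b), linked(b,b), linked(b,d), linked(d,b), linked(d,d), linked(d,e), linked(e,d), marked(b), marked(e)}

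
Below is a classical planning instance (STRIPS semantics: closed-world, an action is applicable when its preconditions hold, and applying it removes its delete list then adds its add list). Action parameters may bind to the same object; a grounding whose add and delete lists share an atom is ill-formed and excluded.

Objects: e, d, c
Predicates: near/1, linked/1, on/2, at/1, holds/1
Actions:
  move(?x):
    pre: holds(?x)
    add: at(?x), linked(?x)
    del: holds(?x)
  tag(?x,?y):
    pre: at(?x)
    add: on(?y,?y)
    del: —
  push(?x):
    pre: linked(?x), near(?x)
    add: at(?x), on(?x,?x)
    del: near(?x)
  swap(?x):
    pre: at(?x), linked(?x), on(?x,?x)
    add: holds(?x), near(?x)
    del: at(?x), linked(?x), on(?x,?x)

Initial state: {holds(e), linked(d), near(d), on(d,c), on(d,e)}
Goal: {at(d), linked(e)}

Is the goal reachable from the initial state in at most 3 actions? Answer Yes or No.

1. move(e)  →  {at(e), linked(d), linked(e), near(d), on(d,c), on(d,e)}
2. push(d)  →  {at(d), at(e), linked(d), linked(e), on(d,c), on(d,d), on(d,e)}
optimal plan length = 2; 2 ≤ 3

Yes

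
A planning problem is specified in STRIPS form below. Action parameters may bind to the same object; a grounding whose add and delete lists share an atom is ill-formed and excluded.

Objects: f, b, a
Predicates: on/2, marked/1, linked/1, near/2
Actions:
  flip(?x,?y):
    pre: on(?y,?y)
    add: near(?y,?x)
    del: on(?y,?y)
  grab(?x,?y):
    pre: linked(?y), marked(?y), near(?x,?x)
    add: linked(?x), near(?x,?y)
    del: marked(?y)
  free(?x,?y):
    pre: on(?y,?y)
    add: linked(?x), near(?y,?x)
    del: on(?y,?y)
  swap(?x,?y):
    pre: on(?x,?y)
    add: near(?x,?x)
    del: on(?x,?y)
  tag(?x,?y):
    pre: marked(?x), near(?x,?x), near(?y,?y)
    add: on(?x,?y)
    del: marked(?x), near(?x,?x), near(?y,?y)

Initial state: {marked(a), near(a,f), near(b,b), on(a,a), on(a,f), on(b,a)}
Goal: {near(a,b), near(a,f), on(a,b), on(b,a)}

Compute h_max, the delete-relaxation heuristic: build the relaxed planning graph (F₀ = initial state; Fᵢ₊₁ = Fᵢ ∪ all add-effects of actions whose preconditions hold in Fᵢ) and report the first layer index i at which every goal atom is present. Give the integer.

2

F0 = init (6 atoms)
F1 = F0 ∪ {linked(a), linked(b), linked(f), near(a,a), near(a,b)}  (11 atoms)
F2 = F1 ∪ {near(b,a), on(a,b)}  (13 atoms)
goal ⊆ F2  ⇒  h_max = 2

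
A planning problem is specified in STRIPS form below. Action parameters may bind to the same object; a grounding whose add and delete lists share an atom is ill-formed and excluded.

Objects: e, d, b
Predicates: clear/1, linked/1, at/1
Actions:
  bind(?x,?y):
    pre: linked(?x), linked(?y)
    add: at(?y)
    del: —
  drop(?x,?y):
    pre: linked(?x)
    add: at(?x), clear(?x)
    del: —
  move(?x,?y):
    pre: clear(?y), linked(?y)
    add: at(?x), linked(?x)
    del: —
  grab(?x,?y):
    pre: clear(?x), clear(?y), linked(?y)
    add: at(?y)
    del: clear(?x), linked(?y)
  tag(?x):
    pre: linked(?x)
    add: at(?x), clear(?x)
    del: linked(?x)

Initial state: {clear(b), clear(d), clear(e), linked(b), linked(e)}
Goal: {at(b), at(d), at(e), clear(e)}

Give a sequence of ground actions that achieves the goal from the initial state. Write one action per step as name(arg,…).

1. bind(e,e)  →  {at(e), clear(b), clear(d), clear(e), linked(b), linked(e)}
2. bind(e,b)  →  {at(b), at(e), clear(b), clear(d), clear(e), linked(b), linked(e)}
3. move(d,e)  →  {at(b), at(d), at(e), clear(b), clear(d), clear(e), linked(b), linked(d), linked(e)}

bind(e,e); bind(e,b); move(d,e)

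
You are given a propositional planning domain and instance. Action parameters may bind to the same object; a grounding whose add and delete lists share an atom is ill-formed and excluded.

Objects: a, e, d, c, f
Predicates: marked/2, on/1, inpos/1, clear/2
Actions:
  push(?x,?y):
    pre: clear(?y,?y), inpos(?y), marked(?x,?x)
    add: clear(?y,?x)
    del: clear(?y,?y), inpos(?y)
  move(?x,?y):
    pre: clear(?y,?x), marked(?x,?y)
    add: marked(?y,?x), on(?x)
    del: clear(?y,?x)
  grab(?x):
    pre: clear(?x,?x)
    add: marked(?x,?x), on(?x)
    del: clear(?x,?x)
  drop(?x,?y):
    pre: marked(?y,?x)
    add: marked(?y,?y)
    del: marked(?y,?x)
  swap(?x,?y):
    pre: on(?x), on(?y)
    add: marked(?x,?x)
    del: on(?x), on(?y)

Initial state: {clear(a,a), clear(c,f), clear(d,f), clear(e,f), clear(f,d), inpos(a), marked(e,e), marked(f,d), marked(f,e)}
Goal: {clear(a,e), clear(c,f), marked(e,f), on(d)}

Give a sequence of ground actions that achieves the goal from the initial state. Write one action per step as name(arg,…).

1. push(e,a)  →  {clear(a,e), clear(c,f), clear(d,f), clear(e,f), clear(f,d), marked(e,e), marked(f,d), marked(f,e)}
2. move(f,e)  →  {clear(a,e), clear(c,f), clear(d,f), clear(f,d), marked(e,e), marked(e,f), marked(f,d), marked(f,e), on(f)}
3. move(f,d)  →  {clear(a,e), clear(c,f), clear(f,d), marked(d,f), marked(e,e), marked(e,f), marked(f,d), marked(f,e), on(f)}
4. move(d,f)  →  {clear(a,e), clear(c,f), marked(d,f), marked(e,e), marked(e,f), marked(f,d), marked(f,e), on(d), on(f)}

push(e,a); move(f,e); move(f,d); move(d,f)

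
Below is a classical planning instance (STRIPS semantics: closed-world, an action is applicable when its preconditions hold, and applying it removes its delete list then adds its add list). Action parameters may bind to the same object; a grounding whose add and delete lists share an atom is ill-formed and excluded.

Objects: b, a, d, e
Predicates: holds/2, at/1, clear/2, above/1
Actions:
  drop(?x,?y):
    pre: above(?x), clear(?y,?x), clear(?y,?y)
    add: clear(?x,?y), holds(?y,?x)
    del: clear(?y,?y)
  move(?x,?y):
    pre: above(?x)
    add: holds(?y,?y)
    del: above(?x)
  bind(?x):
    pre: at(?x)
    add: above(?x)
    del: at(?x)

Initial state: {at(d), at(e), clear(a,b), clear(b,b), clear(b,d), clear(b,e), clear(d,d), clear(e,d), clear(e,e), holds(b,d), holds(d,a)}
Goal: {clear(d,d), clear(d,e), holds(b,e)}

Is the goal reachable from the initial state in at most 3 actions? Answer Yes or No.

1. bind(d)  →  {above(d), at(e), clear(a,b), clear(b,b), clear(b,d), clear(b,e), clear(d,d), clear(e,d), clear(e,e), holds(b,d), holds(d,a)}
2. drop(d,e)  →  {above(d), at(e), clear(a,b), clear(b,b), clear(b,d), clear(b,e), clear(d,d), clear(d,e), clear(e,d), holds(b,d), holds(d,a), holds(e,d)}
3. bind(e)  →  {above(d), above(e), clear(a,b), clear(b,b), clear(b,d), clear(b,e), clear(d,d), clear(d,e), clear(e,d), holds(b,d), holds(d,a), holds(e,d)}
4. drop(e,b)  →  {above(d), above(e), clear(a,b), clear(b,d), clear(b,e), clear(d,d), clear(d,e), clear(e,b), clear(e,d), holds(b,d), holds(b,e), holds(d,a), holds(e,d)}
optimal plan length = 4; 4 > 3

No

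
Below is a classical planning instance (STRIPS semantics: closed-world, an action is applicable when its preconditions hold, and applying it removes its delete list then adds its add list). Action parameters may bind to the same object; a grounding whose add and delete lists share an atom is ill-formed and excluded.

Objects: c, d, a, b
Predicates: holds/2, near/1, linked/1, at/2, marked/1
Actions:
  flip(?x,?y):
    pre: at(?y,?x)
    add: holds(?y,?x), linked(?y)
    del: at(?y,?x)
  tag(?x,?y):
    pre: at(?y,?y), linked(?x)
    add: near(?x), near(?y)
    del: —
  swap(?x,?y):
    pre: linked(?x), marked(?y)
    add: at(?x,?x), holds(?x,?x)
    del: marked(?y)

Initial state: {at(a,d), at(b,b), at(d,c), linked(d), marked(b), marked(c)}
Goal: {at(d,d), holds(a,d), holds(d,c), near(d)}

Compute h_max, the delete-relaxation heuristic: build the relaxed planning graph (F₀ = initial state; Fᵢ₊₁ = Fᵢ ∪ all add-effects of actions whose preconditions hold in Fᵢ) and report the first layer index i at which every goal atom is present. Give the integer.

1

F0 = init (6 atoms)
F1 = F0 ∪ {at(d,d), holds(a,d), holds(b,b), holds(d,c), holds(d,d), linked(a), linked(b), near(b), near(d)}  (15 atoms)
goal ⊆ F1  ⇒  h_max = 1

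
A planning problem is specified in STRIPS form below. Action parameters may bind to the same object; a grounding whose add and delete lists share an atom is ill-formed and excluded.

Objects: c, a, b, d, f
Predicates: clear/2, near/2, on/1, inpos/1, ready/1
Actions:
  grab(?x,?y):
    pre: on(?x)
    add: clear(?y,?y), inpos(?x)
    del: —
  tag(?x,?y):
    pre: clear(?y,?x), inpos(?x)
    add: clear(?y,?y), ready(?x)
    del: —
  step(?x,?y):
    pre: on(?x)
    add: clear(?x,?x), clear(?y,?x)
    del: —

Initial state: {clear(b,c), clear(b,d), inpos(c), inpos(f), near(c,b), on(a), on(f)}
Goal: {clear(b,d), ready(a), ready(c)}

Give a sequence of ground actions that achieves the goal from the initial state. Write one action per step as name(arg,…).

grab(a,a); tag(c,b); tag(a,a)

1. grab(a,a)  →  {clear(a,a), clear(b,c), clear(b,d), inpos(a), inpos(c), inpos(f), near(c,b), on(a), on(f)}
2. tag(c,b)  →  {clear(a,a), clear(b,b), clear(b,c), clear(b,d), inpos(a), inpos(c), inpos(f), near(c,b), on(a), on(f), ready(c)}
3. tag(a,a)  →  {clear(a,a), clear(b,b), clear(b,c), clear(b,d), inpos(a), inpos(c), inpos(f), near(c,b), on(a), on(f), ready(a), ready(c)}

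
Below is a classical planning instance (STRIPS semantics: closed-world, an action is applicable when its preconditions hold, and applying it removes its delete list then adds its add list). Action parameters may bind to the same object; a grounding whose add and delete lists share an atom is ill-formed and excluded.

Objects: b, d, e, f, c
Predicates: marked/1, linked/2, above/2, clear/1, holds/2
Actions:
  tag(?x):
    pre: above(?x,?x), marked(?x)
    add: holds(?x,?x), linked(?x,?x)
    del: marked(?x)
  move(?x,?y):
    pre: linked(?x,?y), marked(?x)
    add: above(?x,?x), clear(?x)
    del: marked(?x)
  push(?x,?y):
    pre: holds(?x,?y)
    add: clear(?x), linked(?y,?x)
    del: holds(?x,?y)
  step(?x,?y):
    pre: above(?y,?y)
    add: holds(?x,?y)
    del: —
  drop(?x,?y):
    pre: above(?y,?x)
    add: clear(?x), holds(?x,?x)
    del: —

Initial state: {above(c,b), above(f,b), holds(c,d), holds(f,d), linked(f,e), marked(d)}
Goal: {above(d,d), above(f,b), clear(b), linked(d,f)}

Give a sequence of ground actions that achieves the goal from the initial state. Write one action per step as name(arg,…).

push(f,d); move(d,f); drop(b,f)

1. push(f,d)  →  {above(c,b), above(f,b), clear(f), holds(c,d), linked(d,f), linked(f,e), marked(d)}
2. move(d,f)  →  {above(c,b), above(d,d), above(f,b), clear(d), clear(f), holds(c,d), linked(d,f), linked(f,e)}
3. drop(b,f)  →  {above(c,b), above(d,d), above(f,b), clear(b), clear(d), clear(f), holds(b,b), holds(c,d), linked(d,f), linked(f,e)}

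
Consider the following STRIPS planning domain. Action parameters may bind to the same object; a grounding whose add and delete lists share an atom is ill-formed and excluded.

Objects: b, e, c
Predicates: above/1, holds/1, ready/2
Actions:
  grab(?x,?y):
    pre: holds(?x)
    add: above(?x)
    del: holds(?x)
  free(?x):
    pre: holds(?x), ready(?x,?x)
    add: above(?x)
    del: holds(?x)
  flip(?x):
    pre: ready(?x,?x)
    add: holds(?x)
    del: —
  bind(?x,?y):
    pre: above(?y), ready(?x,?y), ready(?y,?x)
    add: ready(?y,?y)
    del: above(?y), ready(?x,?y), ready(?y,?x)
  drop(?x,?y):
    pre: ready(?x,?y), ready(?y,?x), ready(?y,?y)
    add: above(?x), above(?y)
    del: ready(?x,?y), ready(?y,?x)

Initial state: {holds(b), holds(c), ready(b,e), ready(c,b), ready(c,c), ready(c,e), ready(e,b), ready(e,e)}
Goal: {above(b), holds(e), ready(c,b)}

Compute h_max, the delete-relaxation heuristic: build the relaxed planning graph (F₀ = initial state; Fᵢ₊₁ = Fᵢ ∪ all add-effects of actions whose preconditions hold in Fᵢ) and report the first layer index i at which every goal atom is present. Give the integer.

F0 = init (8 atoms)
F1 = F0 ∪ {above(b), above(c), above(e), holds(e)}  (12 atoms)
goal ⊆ F1  ⇒  h_max = 1

1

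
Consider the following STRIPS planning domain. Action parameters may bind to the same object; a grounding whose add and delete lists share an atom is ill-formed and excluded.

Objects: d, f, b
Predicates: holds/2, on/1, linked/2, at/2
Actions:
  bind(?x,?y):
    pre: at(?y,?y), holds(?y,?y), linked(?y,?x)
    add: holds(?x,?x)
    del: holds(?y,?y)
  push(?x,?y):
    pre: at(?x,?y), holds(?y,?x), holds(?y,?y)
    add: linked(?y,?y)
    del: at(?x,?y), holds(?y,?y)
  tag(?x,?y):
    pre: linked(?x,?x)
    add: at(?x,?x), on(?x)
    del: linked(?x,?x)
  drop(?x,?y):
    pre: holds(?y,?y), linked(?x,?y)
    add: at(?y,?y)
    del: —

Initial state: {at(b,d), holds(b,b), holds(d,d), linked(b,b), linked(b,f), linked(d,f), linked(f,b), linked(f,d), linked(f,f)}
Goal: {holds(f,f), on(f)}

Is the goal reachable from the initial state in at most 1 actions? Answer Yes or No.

No

1. tag(f,d)  →  {at(b,d), at(f,f), holds(b,b), holds(d,d), linked(b,b), linked(b,f), linked(d,f), linked(f,b), linked(f,d), on(f)}
2. tag(b,d)  →  {at(b,b), at(b,d), at(f,f), holds(b,b), holds(d,d), linked(b,f), linked(d,f), linked(f,b), linked(f,d), on(b), on(f)}
3. bind(f,b)  →  {at(b,b), at(b,d), at(f,f), holds(d,d), holds(f,f), linked(b,f), linked(d,f), linked(f,b), linked(f,d), on(b), on(f)}
optimal plan length = 3; 3 > 1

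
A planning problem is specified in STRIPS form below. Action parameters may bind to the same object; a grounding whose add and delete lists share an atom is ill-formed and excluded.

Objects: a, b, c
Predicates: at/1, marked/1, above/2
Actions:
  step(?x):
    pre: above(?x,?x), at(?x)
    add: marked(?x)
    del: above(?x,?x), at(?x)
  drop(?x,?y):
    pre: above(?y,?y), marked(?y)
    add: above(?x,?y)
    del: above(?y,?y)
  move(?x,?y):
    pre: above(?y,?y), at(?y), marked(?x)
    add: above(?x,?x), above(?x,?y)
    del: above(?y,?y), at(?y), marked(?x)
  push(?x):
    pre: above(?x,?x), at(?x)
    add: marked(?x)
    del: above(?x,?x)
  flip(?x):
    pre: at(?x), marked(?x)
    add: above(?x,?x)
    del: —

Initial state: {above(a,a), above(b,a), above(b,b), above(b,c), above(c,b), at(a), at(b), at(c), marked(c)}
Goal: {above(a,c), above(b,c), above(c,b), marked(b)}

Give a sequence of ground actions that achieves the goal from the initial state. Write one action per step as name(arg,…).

step(b); flip(c); drop(a,c)

1. step(b)  →  {above(a,a), above(b,a), above(b,c), above(c,b), at(a), at(c), marked(b), marked(c)}
2. flip(c)  →  {above(a,a), above(b,a), above(b,c), above(c,b), above(c,c), at(a), at(c), marked(b), marked(c)}
3. drop(a,c)  →  {above(a,a), above(a,c), above(b,a), above(b,c), above(c,b), at(a), at(c), marked(b), marked(c)}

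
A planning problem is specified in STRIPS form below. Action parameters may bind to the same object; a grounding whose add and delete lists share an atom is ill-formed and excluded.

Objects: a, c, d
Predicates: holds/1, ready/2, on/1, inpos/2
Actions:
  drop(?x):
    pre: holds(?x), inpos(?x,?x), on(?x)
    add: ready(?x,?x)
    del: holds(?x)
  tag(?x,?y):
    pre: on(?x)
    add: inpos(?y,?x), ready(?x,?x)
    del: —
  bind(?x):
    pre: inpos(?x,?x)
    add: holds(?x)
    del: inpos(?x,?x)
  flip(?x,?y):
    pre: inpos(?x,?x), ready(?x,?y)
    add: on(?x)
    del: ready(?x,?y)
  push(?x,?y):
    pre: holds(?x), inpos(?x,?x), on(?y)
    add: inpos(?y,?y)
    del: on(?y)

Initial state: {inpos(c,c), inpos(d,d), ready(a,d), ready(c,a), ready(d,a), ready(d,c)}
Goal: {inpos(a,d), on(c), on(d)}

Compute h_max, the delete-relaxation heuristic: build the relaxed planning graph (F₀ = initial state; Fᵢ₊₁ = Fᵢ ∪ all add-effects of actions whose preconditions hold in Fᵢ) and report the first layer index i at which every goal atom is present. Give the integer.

2

F0 = init (6 atoms)
F1 = F0 ∪ {holds(c), holds(d), on(c), on(d)}  (10 atoms)
F2 = F1 ∪ {inpos(a,c), inpos(a,d), inpos(c,d), inpos(d,c), ready(c,c), ready(d,d)}  (16 atoms)
goal ⊆ F2  ⇒  h_max = 2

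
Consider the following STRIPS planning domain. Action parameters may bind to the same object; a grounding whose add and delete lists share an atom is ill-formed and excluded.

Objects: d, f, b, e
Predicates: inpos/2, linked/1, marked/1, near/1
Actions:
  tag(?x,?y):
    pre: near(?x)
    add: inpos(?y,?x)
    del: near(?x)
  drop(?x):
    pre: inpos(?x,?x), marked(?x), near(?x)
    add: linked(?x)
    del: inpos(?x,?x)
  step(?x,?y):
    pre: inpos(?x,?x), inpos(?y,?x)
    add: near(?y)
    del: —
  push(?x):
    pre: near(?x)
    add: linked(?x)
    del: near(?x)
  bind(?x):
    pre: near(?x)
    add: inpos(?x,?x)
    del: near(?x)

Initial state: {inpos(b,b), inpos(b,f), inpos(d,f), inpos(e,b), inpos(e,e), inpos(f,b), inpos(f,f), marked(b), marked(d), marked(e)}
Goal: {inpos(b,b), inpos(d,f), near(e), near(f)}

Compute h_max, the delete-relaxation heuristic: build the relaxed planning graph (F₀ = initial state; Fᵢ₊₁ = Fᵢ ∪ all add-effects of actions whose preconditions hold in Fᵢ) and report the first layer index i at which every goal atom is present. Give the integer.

F0 = init (10 atoms)
F1 = F0 ∪ {near(b), near(d), near(e), near(f)}  (14 atoms)
goal ⊆ F1  ⇒  h_max = 1

1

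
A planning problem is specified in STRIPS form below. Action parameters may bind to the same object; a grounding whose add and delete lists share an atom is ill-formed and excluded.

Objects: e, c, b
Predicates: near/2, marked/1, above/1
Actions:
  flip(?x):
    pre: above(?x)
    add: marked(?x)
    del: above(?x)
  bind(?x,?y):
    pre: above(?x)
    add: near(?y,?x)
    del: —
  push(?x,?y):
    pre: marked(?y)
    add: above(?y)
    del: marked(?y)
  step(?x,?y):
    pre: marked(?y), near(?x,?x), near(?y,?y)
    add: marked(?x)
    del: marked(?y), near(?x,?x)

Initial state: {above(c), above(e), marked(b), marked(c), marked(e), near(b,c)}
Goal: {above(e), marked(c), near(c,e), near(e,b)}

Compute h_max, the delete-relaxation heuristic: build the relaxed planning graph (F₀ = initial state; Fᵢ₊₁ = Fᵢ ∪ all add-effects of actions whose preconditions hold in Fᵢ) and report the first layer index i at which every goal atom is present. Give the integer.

2

F0 = init (6 atoms)
F1 = F0 ∪ {above(b), near(b,e), near(c,c), near(c,e), near(e,c), near(e,e)}  (12 atoms)
F2 = F1 ∪ {near(b,b), near(c,b), near(e,b)}  (15 atoms)
goal ⊆ F2  ⇒  h_max = 2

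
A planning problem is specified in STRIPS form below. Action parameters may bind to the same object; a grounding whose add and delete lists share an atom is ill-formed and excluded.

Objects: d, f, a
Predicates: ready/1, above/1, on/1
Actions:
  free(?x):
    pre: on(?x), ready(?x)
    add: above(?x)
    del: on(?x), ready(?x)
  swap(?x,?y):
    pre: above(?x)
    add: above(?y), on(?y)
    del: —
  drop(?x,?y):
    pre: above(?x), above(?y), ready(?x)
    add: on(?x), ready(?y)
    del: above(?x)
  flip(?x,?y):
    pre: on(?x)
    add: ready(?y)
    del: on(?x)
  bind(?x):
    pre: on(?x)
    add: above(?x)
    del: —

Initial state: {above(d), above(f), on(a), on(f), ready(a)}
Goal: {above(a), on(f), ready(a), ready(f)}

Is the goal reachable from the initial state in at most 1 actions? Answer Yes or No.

No

1. swap(d,a)  →  {above(a), above(d), above(f), on(a), on(f), ready(a)}
2. flip(a,f)  →  {above(a), above(d), above(f), on(f), ready(a), ready(f)}
optimal plan length = 2; 2 > 1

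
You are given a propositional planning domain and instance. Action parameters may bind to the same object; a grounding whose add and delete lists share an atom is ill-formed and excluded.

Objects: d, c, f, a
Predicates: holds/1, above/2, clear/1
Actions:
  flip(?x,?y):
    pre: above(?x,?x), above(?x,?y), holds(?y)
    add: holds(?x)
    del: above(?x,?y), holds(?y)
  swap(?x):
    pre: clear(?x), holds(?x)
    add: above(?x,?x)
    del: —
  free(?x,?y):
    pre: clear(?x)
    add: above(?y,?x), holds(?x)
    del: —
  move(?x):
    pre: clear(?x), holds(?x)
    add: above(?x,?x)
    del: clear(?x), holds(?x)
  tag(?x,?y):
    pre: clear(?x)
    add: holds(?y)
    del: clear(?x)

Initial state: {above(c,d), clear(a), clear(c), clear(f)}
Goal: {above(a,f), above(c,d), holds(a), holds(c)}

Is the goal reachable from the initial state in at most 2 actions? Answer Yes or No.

No

1. free(c,d)  →  {above(c,d), above(d,c), clear(a), clear(c), clear(f), holds(c)}
2. free(f,a)  →  {above(a,f), above(c,d), above(d,c), clear(a), clear(c), clear(f), holds(c), holds(f)}
3. free(a,d)  →  {above(a,f), above(c,d), above(d,a), above(d,c), clear(a), clear(c), clear(f), holds(a), holds(c), holds(f)}
optimal plan length = 3; 3 > 2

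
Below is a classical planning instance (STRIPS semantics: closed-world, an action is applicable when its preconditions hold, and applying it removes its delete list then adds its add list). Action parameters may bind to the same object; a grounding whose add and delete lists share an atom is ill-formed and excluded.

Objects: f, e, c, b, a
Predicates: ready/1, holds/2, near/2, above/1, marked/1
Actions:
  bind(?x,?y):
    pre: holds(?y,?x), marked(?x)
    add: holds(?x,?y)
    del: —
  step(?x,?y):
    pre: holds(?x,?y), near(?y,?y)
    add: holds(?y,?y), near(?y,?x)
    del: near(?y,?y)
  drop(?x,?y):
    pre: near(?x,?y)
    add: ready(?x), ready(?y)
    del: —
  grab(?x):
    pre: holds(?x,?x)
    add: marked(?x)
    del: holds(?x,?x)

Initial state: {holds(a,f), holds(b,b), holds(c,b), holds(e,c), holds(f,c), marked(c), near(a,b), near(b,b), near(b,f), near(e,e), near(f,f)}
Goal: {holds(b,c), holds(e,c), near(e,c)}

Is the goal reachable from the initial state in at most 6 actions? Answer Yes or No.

Yes

1. bind(c,e)  →  {holds(a,f), holds(b,b), holds(c,b), holds(c,e), holds(e,c), holds(f,c), marked(c), near(a,b), near(b,b), near(b,f), near(e,e), near(f,f)}
2. step(c,e)  →  {holds(a,f), holds(b,b), holds(c,b), holds(c,e), holds(e,c), holds(e,e), holds(f,c), marked(c), near(a,b), near(b,b), near(b,f), near(e,c), near(f,f)}
3. grab(b)  →  {holds(a,f), holds(c,b), holds(c,e), holds(e,c), holds(e,e), holds(f,c), marked(b), marked(c), near(a,b), near(b,b), near(b,f), near(e,c), near(f,f)}
4. bind(b,c)  →  {holds(a,f), holds(b,c), holds(c,b), holds(c,e), holds(e,c), holds(e,e), holds(f,c), marked(b), marked(c), near(a,b), near(b,b), near(b,f), near(e,c), near(f,f)}
optimal plan length = 4; 4 ≤ 6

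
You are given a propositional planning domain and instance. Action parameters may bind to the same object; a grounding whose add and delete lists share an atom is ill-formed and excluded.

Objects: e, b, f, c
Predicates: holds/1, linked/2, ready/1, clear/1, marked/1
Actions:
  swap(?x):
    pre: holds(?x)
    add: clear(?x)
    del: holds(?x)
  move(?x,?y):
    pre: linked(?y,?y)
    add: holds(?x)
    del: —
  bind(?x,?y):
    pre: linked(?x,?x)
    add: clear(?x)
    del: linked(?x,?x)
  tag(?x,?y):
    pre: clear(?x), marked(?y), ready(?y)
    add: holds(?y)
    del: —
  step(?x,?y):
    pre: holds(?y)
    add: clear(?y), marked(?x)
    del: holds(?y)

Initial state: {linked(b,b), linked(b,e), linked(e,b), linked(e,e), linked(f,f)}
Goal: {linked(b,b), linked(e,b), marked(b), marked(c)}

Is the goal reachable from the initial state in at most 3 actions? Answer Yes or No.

No

1. move(e,e)  →  {holds(e), linked(b,b), linked(b,e), linked(e,b), linked(e,e), linked(f,f)}
2. move(b,e)  →  {holds(b), holds(e), linked(b,b), linked(b,e), linked(e,b), linked(e,e), linked(f,f)}
3. step(b,e)  →  {clear(e), holds(b), linked(b,b), linked(b,e), linked(e,b), linked(e,e), linked(f,f), marked(b)}
4. step(c,b)  →  {clear(b), clear(e), linked(b,b), linked(b,e), linked(e,b), linked(e,e), linked(f,f), marked(b), marked(c)}
optimal plan length = 4; 4 > 3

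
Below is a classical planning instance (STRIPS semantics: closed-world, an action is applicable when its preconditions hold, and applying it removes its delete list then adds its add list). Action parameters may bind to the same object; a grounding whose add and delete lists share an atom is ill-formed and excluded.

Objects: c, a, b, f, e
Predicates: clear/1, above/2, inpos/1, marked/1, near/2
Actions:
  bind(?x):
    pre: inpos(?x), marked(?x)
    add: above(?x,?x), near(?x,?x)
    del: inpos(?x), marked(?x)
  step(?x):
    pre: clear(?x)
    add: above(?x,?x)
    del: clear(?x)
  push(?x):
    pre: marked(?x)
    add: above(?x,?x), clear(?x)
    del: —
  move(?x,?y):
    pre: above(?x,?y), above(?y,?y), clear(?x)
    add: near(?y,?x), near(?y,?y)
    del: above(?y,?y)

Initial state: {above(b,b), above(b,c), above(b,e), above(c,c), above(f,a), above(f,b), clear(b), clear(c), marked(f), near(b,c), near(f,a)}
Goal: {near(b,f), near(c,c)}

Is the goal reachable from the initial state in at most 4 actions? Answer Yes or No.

1. push(f)  →  {above(b,b), above(b,c), above(b,e), above(c,c), above(f,a), above(f,b), above(f,f), clear(b), clear(c), clear(f), marked(f), near(b,c), near(f,a)}
2. move(c,c)  →  {above(b,b), above(b,c), above(b,e), above(f,a), above(f,b), above(f,f), clear(b), clear(c), clear(f), marked(f), near(b,c), near(c,c), near(f,a)}
3. move(f,b)  →  {above(b,c), above(b,e), above(f,a), above(f,b), above(f,f), clear(b), clear(c), clear(f), marked(f), near(b,b), near(b,c), near(b,f), near(c,c), near(f,a)}
optimal plan length = 3; 3 ≤ 4

Yes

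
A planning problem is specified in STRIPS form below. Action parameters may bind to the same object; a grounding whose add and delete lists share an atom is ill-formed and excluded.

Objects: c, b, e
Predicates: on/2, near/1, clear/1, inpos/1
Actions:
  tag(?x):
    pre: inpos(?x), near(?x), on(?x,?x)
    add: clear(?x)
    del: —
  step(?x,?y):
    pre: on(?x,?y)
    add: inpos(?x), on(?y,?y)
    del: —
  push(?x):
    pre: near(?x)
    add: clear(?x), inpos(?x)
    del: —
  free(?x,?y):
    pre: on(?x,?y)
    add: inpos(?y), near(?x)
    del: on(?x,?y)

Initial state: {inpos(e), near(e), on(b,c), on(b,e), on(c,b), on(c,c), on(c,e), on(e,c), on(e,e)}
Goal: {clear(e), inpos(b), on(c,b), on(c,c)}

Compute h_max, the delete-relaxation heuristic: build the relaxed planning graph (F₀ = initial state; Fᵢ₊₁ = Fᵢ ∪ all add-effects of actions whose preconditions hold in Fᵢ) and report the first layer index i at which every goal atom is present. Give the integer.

F0 = init (9 atoms)
F1 = F0 ∪ {clear(e), inpos(b), inpos(c), near(b), near(c), on(b,b)}  (15 atoms)
goal ⊆ F1  ⇒  h_max = 1

1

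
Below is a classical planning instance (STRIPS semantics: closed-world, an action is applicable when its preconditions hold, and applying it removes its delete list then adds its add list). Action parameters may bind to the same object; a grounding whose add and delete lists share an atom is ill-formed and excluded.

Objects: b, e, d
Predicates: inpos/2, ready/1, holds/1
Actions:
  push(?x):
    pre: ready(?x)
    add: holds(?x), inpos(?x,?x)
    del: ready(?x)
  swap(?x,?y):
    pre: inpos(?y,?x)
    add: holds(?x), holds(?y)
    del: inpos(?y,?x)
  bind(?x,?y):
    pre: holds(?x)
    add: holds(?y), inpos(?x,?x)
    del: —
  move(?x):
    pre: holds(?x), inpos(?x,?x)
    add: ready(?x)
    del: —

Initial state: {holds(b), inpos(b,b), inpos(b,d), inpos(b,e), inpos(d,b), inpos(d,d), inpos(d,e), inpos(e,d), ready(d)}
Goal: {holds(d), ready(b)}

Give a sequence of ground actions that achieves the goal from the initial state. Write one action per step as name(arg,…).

1. push(d)  →  {holds(b), holds(d), inpos(b,b), inpos(b,d), inpos(b,e), inpos(d,b), inpos(d,d), inpos(d,e), inpos(e,d)}
2. move(b)  →  {holds(b), holds(d), inpos(b,b), inpos(b,d), inpos(b,e), inpos(d,b), inpos(d,d), inpos(d,e), inpos(e,d), ready(b)}

push(d); move(b)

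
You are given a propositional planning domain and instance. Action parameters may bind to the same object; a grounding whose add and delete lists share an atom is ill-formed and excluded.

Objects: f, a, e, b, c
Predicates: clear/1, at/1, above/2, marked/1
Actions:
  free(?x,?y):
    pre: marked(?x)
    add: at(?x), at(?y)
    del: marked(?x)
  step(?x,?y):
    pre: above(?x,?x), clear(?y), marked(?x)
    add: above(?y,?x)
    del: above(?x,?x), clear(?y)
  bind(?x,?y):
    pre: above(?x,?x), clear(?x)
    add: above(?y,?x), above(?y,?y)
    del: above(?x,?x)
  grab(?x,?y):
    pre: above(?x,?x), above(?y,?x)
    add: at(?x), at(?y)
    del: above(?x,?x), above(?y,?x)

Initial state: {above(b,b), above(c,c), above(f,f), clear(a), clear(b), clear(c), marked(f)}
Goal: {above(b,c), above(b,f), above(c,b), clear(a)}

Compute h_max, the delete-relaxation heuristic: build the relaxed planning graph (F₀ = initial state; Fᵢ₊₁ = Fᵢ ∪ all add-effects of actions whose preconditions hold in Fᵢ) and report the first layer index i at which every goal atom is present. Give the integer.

F0 = init (7 atoms)
F1 = F0 ∪ {above(a,a), above(a,b), above(a,c), above(a,f), above(b,c), above(b,f), above(c,b), above(c,f), above(e,b), above(e,c), above(e,e), above(f,b), above(f,c), at(a), at(b), at(c), at(e), at(f)}  (25 atoms)
goal ⊆ F1  ⇒  h_max = 1

1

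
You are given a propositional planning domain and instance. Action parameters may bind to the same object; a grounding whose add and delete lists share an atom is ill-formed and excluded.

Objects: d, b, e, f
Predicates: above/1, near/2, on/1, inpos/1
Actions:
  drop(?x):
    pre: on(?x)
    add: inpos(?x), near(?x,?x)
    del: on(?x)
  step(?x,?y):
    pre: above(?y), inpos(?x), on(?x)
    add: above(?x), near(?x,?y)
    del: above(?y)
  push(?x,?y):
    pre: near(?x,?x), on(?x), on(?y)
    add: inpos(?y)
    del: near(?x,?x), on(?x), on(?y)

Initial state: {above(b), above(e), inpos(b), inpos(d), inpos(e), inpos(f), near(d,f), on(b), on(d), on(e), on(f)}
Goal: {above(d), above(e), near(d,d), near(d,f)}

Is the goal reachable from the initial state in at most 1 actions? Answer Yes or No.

No

1. step(d,b)  →  {above(d), above(e), inpos(b), inpos(d), inpos(e), inpos(f), near(d,b), near(d,f), on(b), on(d), on(e), on(f)}
2. drop(d)  →  {above(d), above(e), inpos(b), inpos(d), inpos(e), inpos(f), near(d,b), near(d,d), near(d,f), on(b), on(e), on(f)}
optimal plan length = 2; 2 > 1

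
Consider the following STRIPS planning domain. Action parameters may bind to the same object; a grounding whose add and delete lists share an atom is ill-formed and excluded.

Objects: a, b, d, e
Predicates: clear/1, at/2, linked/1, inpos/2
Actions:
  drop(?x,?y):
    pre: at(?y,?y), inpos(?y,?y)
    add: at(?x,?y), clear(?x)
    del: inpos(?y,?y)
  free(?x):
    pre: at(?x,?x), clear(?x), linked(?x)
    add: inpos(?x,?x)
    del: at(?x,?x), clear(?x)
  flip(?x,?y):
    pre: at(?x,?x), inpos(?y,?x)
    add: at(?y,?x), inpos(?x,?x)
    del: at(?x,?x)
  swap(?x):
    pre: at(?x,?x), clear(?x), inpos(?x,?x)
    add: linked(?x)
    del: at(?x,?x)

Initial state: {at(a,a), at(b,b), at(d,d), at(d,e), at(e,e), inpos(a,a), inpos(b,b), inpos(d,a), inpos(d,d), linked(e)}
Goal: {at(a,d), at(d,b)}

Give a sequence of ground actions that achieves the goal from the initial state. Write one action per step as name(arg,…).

drop(a,d); drop(d,b)

1. drop(a,d)  →  {at(a,a), at(a,d), at(b,b), at(d,d), at(d,e), at(e,e), clear(a), inpos(a,a), inpos(b,b), inpos(d,a), linked(e)}
2. drop(d,b)  →  {at(a,a), at(a,d), at(b,b), at(d,b), at(d,d), at(d,e), at(e,e), clear(a), clear(d), inpos(a,a), inpos(d,a), linked(e)}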